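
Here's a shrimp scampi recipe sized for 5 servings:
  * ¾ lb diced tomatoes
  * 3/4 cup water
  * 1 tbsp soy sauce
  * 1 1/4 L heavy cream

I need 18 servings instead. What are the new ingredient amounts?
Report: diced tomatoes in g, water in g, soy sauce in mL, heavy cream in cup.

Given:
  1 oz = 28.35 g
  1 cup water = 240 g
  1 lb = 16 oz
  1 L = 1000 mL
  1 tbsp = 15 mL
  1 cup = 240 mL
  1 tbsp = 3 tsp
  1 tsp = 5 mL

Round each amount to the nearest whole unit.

diced tomatoes: 1225 g; water: 648 g; soy sauce: 54 mL; heavy cream: 19 cup

Scaling factor: 18/5 = 3.6.
diced tomatoes: 0.75 lb × 18/5 × 16 oz/lb × 28.35 g/oz ≈ 1225 g
water: 0.75 cup × 18/5 × 240 g/cup = 648 g
soy sauce: 1 tbsp × 18/5 × 15 mL/tbsp = 54 mL
heavy cream: 1.25 L × 18/5 × 1000 mL/L ÷ 240 mL/cup ≈ 19 cup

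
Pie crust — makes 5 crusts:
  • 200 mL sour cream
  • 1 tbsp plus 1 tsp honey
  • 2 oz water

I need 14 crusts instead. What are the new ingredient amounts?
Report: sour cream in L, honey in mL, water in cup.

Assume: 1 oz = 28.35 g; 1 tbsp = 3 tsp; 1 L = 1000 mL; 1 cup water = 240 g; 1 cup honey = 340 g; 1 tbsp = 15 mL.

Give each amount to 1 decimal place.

sour cream: 0.6 L; honey: 56.0 mL; water: 0.7 cup

Scaling factor: 14/5 = 2.8.
sour cream: 200 mL × 14/5 ÷ 1000 mL/L ≈ 0.6 L
honey: (1 tbsp + 1 tsp = 4/3 tbsp) × 14/5 × 15 mL/tbsp = 56.0 mL
water: 2 oz × 14/5 × 28.35 g/oz ÷ 240 g/cup ≈ 0.7 cup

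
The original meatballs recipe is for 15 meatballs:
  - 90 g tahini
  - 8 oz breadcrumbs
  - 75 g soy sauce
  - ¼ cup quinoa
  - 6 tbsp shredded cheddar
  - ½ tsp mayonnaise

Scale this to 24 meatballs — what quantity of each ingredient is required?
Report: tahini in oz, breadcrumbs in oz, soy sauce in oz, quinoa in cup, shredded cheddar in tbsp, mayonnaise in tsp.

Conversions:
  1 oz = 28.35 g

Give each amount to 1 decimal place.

Scaling factor: 24/15 = 8/5 = 1.6.
tahini: 90 g × 8/5 ÷ 28.35 g/oz ≈ 5.1 oz
breadcrumbs: 8 oz × 8/5 = 12.8 oz
soy sauce: 75 g × 8/5 ÷ 28.35 g/oz ≈ 4.2 oz
quinoa: 0.25 cup × 8/5 = 0.4 cup
shredded cheddar: 6 tbsp × 8/5 = 9.6 tbsp
mayonnaise: 0.5 tsp × 8/5 = 0.8 tsp

tahini: 5.1 oz; breadcrumbs: 12.8 oz; soy sauce: 4.2 oz; quinoa: 0.4 cup; shredded cheddar: 9.6 tbsp; mayonnaise: 0.8 tsp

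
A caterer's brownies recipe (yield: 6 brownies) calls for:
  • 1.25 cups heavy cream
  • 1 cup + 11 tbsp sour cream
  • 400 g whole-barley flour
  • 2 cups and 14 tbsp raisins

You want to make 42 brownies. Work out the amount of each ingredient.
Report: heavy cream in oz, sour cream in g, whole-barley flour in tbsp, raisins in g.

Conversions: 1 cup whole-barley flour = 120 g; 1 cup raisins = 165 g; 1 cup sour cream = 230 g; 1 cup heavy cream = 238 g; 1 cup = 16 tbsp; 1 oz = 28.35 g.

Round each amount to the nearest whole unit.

Scaling factor: 42/6 = 7.
heavy cream: 1.25 cup × 7 × 238 g/cup ÷ 28.35 g/oz ≈ 73 oz
sour cream: (1 cup + 11 tbsp = 1.6875 cup) × 7 × 230 g/cup ≈ 2717 g
whole-barley flour: 400 g × 7 ÷ 120 g/cup × 16 tbsp/cup ≈ 373 tbsp
raisins: (2 cup + 14 tbsp = 2.875 cup) × 7 × 165 g/cup ≈ 3321 g

heavy cream: 73 oz; sour cream: 2717 g; whole-barley flour: 373 tbsp; raisins: 3321 g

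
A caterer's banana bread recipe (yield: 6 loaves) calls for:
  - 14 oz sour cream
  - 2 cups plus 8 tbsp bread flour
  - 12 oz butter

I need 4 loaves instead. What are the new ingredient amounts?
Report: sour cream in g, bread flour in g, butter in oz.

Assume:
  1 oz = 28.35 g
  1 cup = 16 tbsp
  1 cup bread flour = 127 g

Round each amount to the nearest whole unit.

sour cream: 265 g; bread flour: 212 g; butter: 8 oz

Scaling factor: 4/6 = 2/3.
sour cream: 14 oz × 2/3 × 28.35 g/oz ≈ 265 g
bread flour: (2 cup + 8 tbsp = 2.5 cup) × 2/3 × 127 g/cup ≈ 212 g
butter: 12 oz × 2/3 = 8 oz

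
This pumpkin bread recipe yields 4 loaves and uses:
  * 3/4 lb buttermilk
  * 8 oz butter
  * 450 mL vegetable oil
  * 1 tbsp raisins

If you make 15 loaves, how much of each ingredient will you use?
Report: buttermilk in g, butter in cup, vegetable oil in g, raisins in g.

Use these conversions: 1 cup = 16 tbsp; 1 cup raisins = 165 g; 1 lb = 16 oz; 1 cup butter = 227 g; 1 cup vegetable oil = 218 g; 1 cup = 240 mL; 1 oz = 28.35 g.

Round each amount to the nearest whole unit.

Scaling factor: 15/4 = 3.75.
buttermilk: 0.75 lb × 15/4 × 16 oz/lb × 28.35 g/oz ≈ 1276 g
butter: 8 oz × 15/4 × 28.35 g/oz ÷ 227 g/cup ≈ 4 cup
vegetable oil: 450 mL × 15/4 ÷ 240 mL/cup × 218 g/cup ≈ 1533 g
raisins: 1 tbsp × 15/4 ÷ 16 tbsp/cup × 165 g/cup ≈ 39 g

buttermilk: 1276 g; butter: 4 cup; vegetable oil: 1533 g; raisins: 39 g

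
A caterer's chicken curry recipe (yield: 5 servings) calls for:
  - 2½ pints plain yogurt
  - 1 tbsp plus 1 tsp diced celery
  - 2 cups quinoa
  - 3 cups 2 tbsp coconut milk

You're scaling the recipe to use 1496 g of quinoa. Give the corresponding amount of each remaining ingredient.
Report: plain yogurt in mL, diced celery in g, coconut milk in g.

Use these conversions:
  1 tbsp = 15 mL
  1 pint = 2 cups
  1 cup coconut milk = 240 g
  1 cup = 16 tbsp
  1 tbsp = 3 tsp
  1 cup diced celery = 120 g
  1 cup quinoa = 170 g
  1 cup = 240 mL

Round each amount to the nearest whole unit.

plain yogurt: 5280 mL; diced celery: 44 g; coconut milk: 3300 g

The original recipe has 340 g of quinoa, so the scaling factor is 1496 ÷ 340 = 22/5 = 4.4.
plain yogurt: 2.5 pint × 22/5 × 2 cup/pint × 240 mL/cup = 5280 mL
diced celery: (1 tbsp + 1 tsp = 4/3 tbsp) × 22/5 ÷ 16 tbsp/cup × 120 g/cup = 44 g
coconut milk: (3 cup + 2 tbsp = 3.125 cup) × 22/5 × 240 g/cup = 3300 g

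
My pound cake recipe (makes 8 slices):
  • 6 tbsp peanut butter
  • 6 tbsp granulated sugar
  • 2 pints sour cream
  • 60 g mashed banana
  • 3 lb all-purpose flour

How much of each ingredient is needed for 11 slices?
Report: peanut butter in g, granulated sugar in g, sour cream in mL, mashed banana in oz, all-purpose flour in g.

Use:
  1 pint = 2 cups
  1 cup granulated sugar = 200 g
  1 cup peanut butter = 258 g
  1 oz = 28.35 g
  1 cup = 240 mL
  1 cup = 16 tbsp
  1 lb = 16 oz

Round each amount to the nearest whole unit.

peanut butter: 133 g; granulated sugar: 103 g; sour cream: 1320 mL; mashed banana: 3 oz; all-purpose flour: 1871 g

Scaling factor: 11/8 = 1.375.
peanut butter: 6 tbsp × 11/8 ÷ 16 tbsp/cup × 258 g/cup ≈ 133 g
granulated sugar: 6 tbsp × 11/8 ÷ 16 tbsp/cup × 200 g/cup ≈ 103 g
sour cream: 2 pint × 11/8 × 2 cup/pint × 240 mL/cup = 1320 mL
mashed banana: 60 g × 11/8 ÷ 28.35 g/oz ≈ 3 oz
all-purpose flour: 3 lb × 11/8 × 16 oz/lb × 28.35 g/oz ≈ 1871 g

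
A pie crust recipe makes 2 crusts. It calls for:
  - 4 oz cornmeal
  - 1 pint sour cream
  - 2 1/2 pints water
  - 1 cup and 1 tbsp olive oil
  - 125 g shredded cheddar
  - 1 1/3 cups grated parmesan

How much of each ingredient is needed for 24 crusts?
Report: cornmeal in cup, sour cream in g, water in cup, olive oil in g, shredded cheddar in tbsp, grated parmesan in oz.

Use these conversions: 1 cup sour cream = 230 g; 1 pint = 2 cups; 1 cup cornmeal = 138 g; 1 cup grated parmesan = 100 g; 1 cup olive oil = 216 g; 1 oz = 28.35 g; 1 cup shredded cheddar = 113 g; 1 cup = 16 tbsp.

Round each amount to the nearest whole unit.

Scaling factor: 24/2 = 12.
cornmeal: 4 oz × 12 × 28.35 g/oz ÷ 138 g/cup ≈ 10 cup
sour cream: 1 pint × 12 × 2 cup/pint × 230 g/cup = 5520 g
water: 2.5 pint × 12 × 2 cup/pint = 60 cup
olive oil: (1 cup + 1 tbsp = 1.0625 cup) × 12 × 216 g/cup = 2754 g
shredded cheddar: 125 g × 12 ÷ 113 g/cup × 16 tbsp/cup ≈ 212 tbsp
grated parmesan: 4/3 cup × 12 × 100 g/cup ÷ 28.35 g/oz ≈ 56 oz

cornmeal: 10 cup; sour cream: 5520 g; water: 60 cup; olive oil: 2754 g; shredded cheddar: 212 tbsp; grated parmesan: 56 oz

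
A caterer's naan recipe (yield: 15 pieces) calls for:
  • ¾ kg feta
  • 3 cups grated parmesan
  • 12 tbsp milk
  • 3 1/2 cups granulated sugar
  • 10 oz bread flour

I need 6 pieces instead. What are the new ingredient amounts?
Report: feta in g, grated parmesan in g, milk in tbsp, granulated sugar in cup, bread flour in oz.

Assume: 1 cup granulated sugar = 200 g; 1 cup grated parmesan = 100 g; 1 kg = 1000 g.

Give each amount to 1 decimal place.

Scaling factor: 6/15 = 2/5 = 0.4.
feta: 0.75 kg × 2/5 × 1000 g/kg = 300.0 g
grated parmesan: 3 cup × 2/5 × 100 g/cup = 120.0 g
milk: 12 tbsp × 2/5 = 4.8 tbsp
granulated sugar: 3.5 cup × 2/5 = 1.4 cup
bread flour: 10 oz × 2/5 = 4.0 oz

feta: 300.0 g; grated parmesan: 120.0 g; milk: 4.8 tbsp; granulated sugar: 1.4 cup; bread flour: 4.0 oz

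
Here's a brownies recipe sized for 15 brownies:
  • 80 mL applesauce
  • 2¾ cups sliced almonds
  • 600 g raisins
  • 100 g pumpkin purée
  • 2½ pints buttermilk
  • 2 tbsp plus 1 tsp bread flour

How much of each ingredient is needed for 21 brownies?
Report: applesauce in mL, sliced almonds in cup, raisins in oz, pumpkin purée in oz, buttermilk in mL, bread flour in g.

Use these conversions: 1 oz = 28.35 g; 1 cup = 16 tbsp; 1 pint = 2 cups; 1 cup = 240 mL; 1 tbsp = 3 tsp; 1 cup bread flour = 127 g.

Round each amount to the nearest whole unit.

Scaling factor: 21/15 = 7/5 = 1.4.
applesauce: 80 mL × 7/5 = 112 mL
sliced almonds: 2.75 cup × 7/5 ≈ 4 cup
raisins: 600 g × 7/5 ÷ 28.35 g/oz ≈ 30 oz
pumpkin purée: 100 g × 7/5 ÷ 28.35 g/oz ≈ 5 oz
buttermilk: 2.5 pint × 7/5 × 2 cup/pint × 240 mL/cup = 1680 mL
bread flour: (2 tbsp + 1 tsp = 7/3 tbsp) × 7/5 ÷ 16 tbsp/cup × 127 g/cup ≈ 26 g

applesauce: 112 mL; sliced almonds: 4 cup; raisins: 30 oz; pumpkin purée: 5 oz; buttermilk: 1680 mL; bread flour: 26 g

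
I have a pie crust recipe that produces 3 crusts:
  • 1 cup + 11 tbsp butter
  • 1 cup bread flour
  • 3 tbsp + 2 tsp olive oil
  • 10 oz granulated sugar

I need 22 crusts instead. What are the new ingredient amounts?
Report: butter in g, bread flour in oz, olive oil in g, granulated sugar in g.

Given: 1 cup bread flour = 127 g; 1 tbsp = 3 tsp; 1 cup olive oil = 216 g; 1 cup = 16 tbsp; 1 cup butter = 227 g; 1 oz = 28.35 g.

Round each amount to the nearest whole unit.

butter: 2809 g; bread flour: 33 oz; olive oil: 363 g; granulated sugar: 2079 g

Scaling factor: 22/3.
butter: (1 cup + 11 tbsp = 1.6875 cup) × 22/3 × 227 g/cup ≈ 2809 g
bread flour: 1 cup × 22/3 × 127 g/cup ÷ 28.35 g/oz ≈ 33 oz
olive oil: (3 tbsp + 2 tsp = 11/3 tbsp) × 22/3 ÷ 16 tbsp/cup × 216 g/cup = 363 g
granulated sugar: 10 oz × 22/3 × 28.35 g/oz = 2079 g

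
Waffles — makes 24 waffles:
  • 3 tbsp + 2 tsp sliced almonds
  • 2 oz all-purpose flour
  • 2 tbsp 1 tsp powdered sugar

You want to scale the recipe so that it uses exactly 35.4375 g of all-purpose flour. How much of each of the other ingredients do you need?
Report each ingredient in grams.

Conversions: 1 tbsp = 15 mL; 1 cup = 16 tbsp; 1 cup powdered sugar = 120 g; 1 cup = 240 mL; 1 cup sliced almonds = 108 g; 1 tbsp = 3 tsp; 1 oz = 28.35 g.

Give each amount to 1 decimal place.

The original recipe has 56.7 g of all-purpose flour, so the scaling factor is 35.4375 ÷ 56.7 = 5/8 = 0.625.
sliced almonds: (3 tbsp + 2 tsp = 11/3 tbsp) × 5/8 ÷ 16 tbsp/cup × 108 g/cup ≈ 15.5 g
powdered sugar: (2 tbsp + 1 tsp = 7/3 tbsp) × 5/8 ÷ 16 tbsp/cup × 120 g/cup ≈ 10.9 g

sliced almonds: 15.5 g; powdered sugar: 10.9 g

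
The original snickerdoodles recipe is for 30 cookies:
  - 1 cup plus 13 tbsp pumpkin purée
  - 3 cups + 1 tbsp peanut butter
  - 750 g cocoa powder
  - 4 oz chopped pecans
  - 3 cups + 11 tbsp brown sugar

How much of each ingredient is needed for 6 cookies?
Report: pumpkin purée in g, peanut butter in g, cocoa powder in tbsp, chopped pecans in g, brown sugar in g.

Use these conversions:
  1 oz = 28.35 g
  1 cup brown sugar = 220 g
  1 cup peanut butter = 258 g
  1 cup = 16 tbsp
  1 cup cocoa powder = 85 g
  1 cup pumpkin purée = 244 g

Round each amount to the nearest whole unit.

pumpkin purée: 88 g; peanut butter: 158 g; cocoa powder: 28 tbsp; chopped pecans: 23 g; brown sugar: 162 g

Scaling factor: 6/30 = 1/5 = 0.2.
pumpkin purée: (1 cup + 13 tbsp = 1.8125 cup) × 1/5 × 244 g/cup ≈ 88 g
peanut butter: (3 cup + 1 tbsp = 3.0625 cup) × 1/5 × 258 g/cup ≈ 158 g
cocoa powder: 750 g × 1/5 ÷ 85 g/cup × 16 tbsp/cup ≈ 28 tbsp
chopped pecans: 4 oz × 1/5 × 28.35 g/oz ≈ 23 g
brown sugar: (3 cup + 11 tbsp = 3.6875 cup) × 1/5 × 220 g/cup ≈ 162 g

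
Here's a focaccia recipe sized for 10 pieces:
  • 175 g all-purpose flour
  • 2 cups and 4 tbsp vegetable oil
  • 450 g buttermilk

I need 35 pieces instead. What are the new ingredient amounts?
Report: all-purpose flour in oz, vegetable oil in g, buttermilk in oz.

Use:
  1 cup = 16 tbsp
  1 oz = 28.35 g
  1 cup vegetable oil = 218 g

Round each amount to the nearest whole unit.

all-purpose flour: 22 oz; vegetable oil: 1717 g; buttermilk: 56 oz

Scaling factor: 35/10 = 7/2 = 3.5.
all-purpose flour: 175 g × 7/2 ÷ 28.35 g/oz ≈ 22 oz
vegetable oil: (2 cup + 4 tbsp = 2.25 cup) × 7/2 × 218 g/cup ≈ 1717 g
buttermilk: 450 g × 7/2 ÷ 28.35 g/oz ≈ 56 oz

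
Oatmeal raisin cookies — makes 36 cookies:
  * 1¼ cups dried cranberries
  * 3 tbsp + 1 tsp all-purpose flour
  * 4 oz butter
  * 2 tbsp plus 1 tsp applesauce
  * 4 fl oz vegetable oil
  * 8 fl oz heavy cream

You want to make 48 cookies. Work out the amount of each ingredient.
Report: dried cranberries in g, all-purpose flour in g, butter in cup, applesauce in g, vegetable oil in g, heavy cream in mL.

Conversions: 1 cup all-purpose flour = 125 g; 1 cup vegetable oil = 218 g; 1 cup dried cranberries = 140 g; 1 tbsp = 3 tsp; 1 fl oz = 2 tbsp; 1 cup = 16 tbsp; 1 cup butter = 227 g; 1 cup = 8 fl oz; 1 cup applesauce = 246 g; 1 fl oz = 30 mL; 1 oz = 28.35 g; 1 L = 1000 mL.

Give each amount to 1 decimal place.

Scaling factor: 48/36 = 4/3.
dried cranberries: 1.25 cup × 4/3 × 140 g/cup ≈ 233.3 g
all-purpose flour: (3 tbsp + 1 tsp = 10/3 tbsp) × 4/3 ÷ 16 tbsp/cup × 125 g/cup ≈ 34.7 g
butter: 4 oz × 4/3 × 28.35 g/oz ÷ 227 g/cup ≈ 0.7 cup
applesauce: (2 tbsp + 1 tsp = 7/3 tbsp) × 4/3 ÷ 16 tbsp/cup × 246 g/cup ≈ 47.8 g
vegetable oil: 4 fl oz × 4/3 ÷ 8 fl oz/cup × 218 g/cup ≈ 145.3 g
heavy cream: 8 fl oz × 4/3 × 30 mL/fl oz = 320.0 mL

dried cranberries: 233.3 g; all-purpose flour: 34.7 g; butter: 0.7 cup; applesauce: 47.8 g; vegetable oil: 145.3 g; heavy cream: 320.0 mL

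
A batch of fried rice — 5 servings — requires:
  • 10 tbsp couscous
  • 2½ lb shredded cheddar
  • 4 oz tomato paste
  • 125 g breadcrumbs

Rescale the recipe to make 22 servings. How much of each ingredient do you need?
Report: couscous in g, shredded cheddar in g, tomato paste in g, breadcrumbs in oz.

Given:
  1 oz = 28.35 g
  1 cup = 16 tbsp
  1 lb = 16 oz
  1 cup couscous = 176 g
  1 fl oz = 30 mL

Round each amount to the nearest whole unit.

Scaling factor: 22/5 = 4.4.
couscous: 10 tbsp × 22/5 ÷ 16 tbsp/cup × 176 g/cup = 484 g
shredded cheddar: 2.5 lb × 22/5 × 16 oz/lb × 28.35 g/oz ≈ 4990 g
tomato paste: 4 oz × 22/5 × 28.35 g/oz ≈ 499 g
breadcrumbs: 125 g × 22/5 ÷ 28.35 g/oz ≈ 19 oz

couscous: 484 g; shredded cheddar: 4990 g; tomato paste: 499 g; breadcrumbs: 19 oz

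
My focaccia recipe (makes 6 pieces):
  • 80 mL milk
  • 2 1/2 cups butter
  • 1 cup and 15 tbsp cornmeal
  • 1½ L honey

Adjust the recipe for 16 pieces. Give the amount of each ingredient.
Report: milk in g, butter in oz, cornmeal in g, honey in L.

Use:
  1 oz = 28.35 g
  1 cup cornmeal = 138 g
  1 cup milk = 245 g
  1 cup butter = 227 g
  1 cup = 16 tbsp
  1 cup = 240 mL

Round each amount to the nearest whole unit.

milk: 218 g; butter: 53 oz; cornmeal: 713 g; honey: 4 L

Scaling factor: 16/6 = 8/3.
milk: 80 mL × 8/3 ÷ 240 mL/cup × 245 g/cup ≈ 218 g
butter: 2.5 cup × 8/3 × 227 g/cup ÷ 28.35 g/oz ≈ 53 oz
cornmeal: (1 cup + 15 tbsp = 1.9375 cup) × 8/3 × 138 g/cup = 713 g
honey: 1.5 L × 8/3 = 4 L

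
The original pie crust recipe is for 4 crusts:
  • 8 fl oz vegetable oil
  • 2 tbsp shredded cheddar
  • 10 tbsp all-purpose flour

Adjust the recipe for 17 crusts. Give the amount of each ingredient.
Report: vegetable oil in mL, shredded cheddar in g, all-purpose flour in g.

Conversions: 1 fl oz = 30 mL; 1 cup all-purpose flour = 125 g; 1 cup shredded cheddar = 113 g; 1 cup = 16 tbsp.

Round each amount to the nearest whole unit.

vegetable oil: 1020 mL; shredded cheddar: 60 g; all-purpose flour: 332 g

Scaling factor: 17/4 = 4.25.
vegetable oil: 8 fl oz × 17/4 × 30 mL/fl oz = 1020 mL
shredded cheddar: 2 tbsp × 17/4 ÷ 16 tbsp/cup × 113 g/cup ≈ 60 g
all-purpose flour: 10 tbsp × 17/4 ÷ 16 tbsp/cup × 125 g/cup ≈ 332 g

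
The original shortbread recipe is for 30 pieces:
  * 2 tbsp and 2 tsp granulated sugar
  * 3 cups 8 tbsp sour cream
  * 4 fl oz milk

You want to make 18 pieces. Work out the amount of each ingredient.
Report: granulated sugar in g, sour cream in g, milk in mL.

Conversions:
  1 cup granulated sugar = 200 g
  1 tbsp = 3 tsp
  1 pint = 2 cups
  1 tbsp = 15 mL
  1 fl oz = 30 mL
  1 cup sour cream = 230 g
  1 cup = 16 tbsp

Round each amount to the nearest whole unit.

granulated sugar: 20 g; sour cream: 483 g; milk: 72 mL

Scaling factor: 18/30 = 3/5 = 0.6.
granulated sugar: (2 tbsp + 2 tsp = 8/3 tbsp) × 3/5 ÷ 16 tbsp/cup × 200 g/cup = 20 g
sour cream: (3 cup + 8 tbsp = 3.5 cup) × 3/5 × 230 g/cup = 483 g
milk: 4 fl oz × 3/5 × 30 mL/fl oz = 72 mL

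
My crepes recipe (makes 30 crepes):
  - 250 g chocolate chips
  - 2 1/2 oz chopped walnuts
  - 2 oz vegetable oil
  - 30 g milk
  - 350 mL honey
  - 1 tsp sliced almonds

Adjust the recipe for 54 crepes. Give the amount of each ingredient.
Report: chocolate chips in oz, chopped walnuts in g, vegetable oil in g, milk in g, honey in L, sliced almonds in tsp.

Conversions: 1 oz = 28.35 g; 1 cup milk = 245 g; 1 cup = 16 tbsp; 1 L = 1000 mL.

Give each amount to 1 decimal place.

Scaling factor: 54/30 = 9/5 = 1.8.
chocolate chips: 250 g × 9/5 ÷ 28.35 g/oz ≈ 15.9 oz
chopped walnuts: 2.5 oz × 9/5 × 28.35 g/oz ≈ 127.6 g
vegetable oil: 2 oz × 9/5 × 28.35 g/oz ≈ 102.1 g
milk: 30 g × 9/5 = 54.0 g
honey: 350 mL × 9/5 ÷ 1000 mL/L ≈ 0.6 L
sliced almonds: 1 tsp × 9/5 = 1.8 tsp

chocolate chips: 15.9 oz; chopped walnuts: 127.6 g; vegetable oil: 102.1 g; milk: 54.0 g; honey: 0.6 L; sliced almonds: 1.8 tsp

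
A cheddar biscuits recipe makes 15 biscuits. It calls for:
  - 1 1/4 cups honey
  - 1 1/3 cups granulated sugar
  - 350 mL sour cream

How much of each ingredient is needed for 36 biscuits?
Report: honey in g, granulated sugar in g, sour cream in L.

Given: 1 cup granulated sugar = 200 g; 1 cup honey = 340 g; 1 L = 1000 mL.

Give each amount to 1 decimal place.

Scaling factor: 36/15 = 12/5 = 2.4.
honey: 1.25 cup × 12/5 × 340 g/cup = 1020.0 g
granulated sugar: 4/3 cup × 12/5 × 200 g/cup = 640.0 g
sour cream: 350 mL × 12/5 ÷ 1000 mL/L ≈ 0.8 L

honey: 1020.0 g; granulated sugar: 640.0 g; sour cream: 0.8 L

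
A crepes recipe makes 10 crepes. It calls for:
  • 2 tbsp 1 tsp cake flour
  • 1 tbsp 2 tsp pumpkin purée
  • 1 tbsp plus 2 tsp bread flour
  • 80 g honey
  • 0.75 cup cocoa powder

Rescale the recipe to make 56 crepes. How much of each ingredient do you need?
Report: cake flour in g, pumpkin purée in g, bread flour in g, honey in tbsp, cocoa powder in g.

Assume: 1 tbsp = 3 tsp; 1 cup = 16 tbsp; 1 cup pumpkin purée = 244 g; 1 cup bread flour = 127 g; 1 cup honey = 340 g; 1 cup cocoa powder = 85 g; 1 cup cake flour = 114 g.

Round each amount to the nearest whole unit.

cake flour: 93 g; pumpkin purée: 142 g; bread flour: 74 g; honey: 21 tbsp; cocoa powder: 357 g

Scaling factor: 56/10 = 28/5 = 5.6.
cake flour: (2 tbsp + 1 tsp = 7/3 tbsp) × 28/5 ÷ 16 tbsp/cup × 114 g/cup ≈ 93 g
pumpkin purée: (1 tbsp + 2 tsp = 5/3 tbsp) × 28/5 ÷ 16 tbsp/cup × 244 g/cup ≈ 142 g
bread flour: (1 tbsp + 2 tsp = 5/3 tbsp) × 28/5 ÷ 16 tbsp/cup × 127 g/cup ≈ 74 g
honey: 80 g × 28/5 ÷ 340 g/cup × 16 tbsp/cup ≈ 21 tbsp
cocoa powder: 0.75 cup × 28/5 × 85 g/cup = 357 g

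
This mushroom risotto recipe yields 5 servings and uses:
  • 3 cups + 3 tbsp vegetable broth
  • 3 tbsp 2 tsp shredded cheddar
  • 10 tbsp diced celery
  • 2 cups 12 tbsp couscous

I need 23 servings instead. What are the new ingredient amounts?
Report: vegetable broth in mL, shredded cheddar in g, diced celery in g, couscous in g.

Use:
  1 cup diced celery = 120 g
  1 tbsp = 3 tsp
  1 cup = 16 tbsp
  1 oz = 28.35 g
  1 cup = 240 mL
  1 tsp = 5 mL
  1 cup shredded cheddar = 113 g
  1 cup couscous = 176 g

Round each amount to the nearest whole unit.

vegetable broth: 3519 mL; shredded cheddar: 119 g; diced celery: 345 g; couscous: 2226 g

Scaling factor: 23/5 = 4.6.
vegetable broth: (3 cup + 3 tbsp = 3.1875 cup) × 23/5 × 240 mL/cup = 3519 mL
shredded cheddar: (3 tbsp + 2 tsp = 11/3 tbsp) × 23/5 ÷ 16 tbsp/cup × 113 g/cup ≈ 119 g
diced celery: 10 tbsp × 23/5 ÷ 16 tbsp/cup × 120 g/cup = 345 g
couscous: (2 cup + 12 tbsp = 2.75 cup) × 23/5 × 176 g/cup ≈ 2226 g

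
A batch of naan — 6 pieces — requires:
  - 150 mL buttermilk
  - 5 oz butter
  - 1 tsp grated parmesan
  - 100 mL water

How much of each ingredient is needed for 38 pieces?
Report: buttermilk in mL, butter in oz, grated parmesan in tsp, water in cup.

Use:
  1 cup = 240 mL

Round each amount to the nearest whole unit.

buttermilk: 950 mL; butter: 32 oz; grated parmesan: 6 tsp; water: 3 cup

Scaling factor: 38/6 = 19/3.
buttermilk: 150 mL × 19/3 = 950 mL
butter: 5 oz × 19/3 ≈ 32 oz
grated parmesan: 1 tsp × 19/3 ≈ 6 tsp
water: 100 mL × 19/3 ÷ 240 mL/cup ≈ 3 cup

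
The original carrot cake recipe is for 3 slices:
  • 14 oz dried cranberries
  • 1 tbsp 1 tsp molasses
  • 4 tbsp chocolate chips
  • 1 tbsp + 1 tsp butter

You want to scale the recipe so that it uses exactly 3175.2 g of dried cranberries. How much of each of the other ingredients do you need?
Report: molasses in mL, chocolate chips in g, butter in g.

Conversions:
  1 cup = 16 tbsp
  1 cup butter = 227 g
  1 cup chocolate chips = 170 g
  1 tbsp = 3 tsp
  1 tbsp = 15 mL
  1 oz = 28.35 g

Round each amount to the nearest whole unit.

The original recipe has 396.9 g of dried cranberries, so the scaling factor is 3175.2 ÷ 396.9 = 8.
molasses: (1 tbsp + 1 tsp = 4/3 tbsp) × 8 × 15 mL/tbsp = 160 mL
chocolate chips: 4 tbsp × 8 ÷ 16 tbsp/cup × 170 g/cup = 340 g
butter: (1 tbsp + 1 tsp = 4/3 tbsp) × 8 ÷ 16 tbsp/cup × 227 g/cup ≈ 151 g

molasses: 160 mL; chocolate chips: 340 g; butter: 151 g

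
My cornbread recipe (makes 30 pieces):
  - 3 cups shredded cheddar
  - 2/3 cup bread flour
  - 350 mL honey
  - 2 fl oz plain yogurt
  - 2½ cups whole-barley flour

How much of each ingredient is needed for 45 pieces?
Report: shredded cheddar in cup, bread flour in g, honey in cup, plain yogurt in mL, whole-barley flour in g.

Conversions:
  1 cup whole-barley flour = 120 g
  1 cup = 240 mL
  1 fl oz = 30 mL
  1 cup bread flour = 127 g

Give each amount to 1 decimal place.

Scaling factor: 45/30 = 3/2 = 1.5.
shredded cheddar: 3 cup × 3/2 = 4.5 cup
bread flour: 2/3 cup × 3/2 × 127 g/cup = 127.0 g
honey: 350 mL × 3/2 ÷ 240 mL/cup ≈ 2.2 cup
plain yogurt: 2 fl oz × 3/2 × 30 mL/fl oz = 90.0 mL
whole-barley flour: 2.5 cup × 3/2 × 120 g/cup = 450.0 g

shredded cheddar: 4.5 cup; bread flour: 127.0 g; honey: 2.2 cup; plain yogurt: 90.0 mL; whole-barley flour: 450.0 g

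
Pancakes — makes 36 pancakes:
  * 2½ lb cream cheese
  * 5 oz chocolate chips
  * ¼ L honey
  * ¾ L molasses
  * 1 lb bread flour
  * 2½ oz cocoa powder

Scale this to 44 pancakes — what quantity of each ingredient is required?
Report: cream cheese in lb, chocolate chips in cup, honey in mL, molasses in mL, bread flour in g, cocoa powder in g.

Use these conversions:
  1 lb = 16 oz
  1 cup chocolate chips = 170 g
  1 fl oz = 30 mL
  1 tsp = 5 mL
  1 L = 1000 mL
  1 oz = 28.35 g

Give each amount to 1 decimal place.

Scaling factor: 44/36 = 11/9.
cream cheese: 2.5 lb × 11/9 ≈ 3.1 lb
chocolate chips: 5 oz × 11/9 × 28.35 g/oz ÷ 170 g/cup ≈ 1.0 cup
honey: 0.25 L × 11/9 × 1000 mL/L ≈ 305.6 mL
molasses: 0.75 L × 11/9 × 1000 mL/L ≈ 916.7 mL
bread flour: 1 lb × 11/9 × 16 oz/lb × 28.35 g/oz = 554.4 g
cocoa powder: 2.5 oz × 11/9 × 28.35 g/oz ≈ 86.6 g

cream cheese: 3.1 lb; chocolate chips: 1.0 cup; honey: 305.6 mL; molasses: 916.7 mL; bread flour: 554.4 g; cocoa powder: 86.6 g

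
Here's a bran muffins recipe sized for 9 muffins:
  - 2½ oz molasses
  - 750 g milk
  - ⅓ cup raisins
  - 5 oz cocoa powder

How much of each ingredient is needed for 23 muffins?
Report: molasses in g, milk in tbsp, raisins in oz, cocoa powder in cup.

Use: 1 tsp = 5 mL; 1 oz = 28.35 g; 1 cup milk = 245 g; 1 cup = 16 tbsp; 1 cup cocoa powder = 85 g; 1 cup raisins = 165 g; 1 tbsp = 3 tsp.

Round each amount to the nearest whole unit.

Scaling factor: 23/9.
molasses: 2.5 oz × 23/9 × 28.35 g/oz ≈ 181 g
milk: 750 g × 23/9 ÷ 245 g/cup × 16 tbsp/cup ≈ 125 tbsp
raisins: 1/3 cup × 23/9 × 165 g/cup ÷ 28.35 g/oz ≈ 5 oz
cocoa powder: 5 oz × 23/9 × 28.35 g/oz ÷ 85 g/cup ≈ 4 cup

molasses: 181 g; milk: 125 tbsp; raisins: 5 oz; cocoa powder: 4 cup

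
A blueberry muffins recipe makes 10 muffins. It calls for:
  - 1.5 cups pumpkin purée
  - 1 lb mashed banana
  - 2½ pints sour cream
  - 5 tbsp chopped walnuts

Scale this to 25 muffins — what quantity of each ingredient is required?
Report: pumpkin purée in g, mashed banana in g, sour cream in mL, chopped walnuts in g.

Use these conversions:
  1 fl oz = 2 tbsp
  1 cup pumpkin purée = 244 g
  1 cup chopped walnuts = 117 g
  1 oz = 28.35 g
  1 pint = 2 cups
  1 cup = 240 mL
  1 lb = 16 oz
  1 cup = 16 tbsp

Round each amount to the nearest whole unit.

pumpkin purée: 915 g; mashed banana: 1134 g; sour cream: 3000 mL; chopped walnuts: 91 g

Scaling factor: 25/10 = 5/2 = 2.5.
pumpkin purée: 1.5 cup × 5/2 × 244 g/cup = 915 g
mashed banana: 1 lb × 5/2 × 16 oz/lb × 28.35 g/oz = 1134 g
sour cream: 2.5 pint × 5/2 × 2 cup/pint × 240 mL/cup = 3000 mL
chopped walnuts: 5 tbsp × 5/2 ÷ 16 tbsp/cup × 117 g/cup ≈ 91 g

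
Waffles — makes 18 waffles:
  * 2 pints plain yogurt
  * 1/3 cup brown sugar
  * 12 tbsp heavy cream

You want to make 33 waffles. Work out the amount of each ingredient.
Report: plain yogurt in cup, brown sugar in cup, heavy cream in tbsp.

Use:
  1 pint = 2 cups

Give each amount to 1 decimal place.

Scaling factor: 33/18 = 11/6.
plain yogurt: 2 pint × 11/6 × 2 cup/pint ≈ 7.3 cup
brown sugar: 1/3 cup × 11/6 ≈ 0.6 cup
heavy cream: 12 tbsp × 11/6 = 22.0 tbsp

plain yogurt: 7.3 cup; brown sugar: 0.6 cup; heavy cream: 22.0 tbsp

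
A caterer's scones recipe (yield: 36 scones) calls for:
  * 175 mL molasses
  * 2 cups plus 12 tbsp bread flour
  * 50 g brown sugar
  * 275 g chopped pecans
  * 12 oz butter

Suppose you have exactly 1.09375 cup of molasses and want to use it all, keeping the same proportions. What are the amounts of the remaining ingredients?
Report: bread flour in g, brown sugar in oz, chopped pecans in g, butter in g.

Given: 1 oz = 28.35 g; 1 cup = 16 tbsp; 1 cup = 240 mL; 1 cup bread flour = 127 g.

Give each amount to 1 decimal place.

The original recipe has 35/48 cup of molasses, so the scaling factor is 1.09375 ÷ 35/48 = 3/2 = 1.5.
bread flour: (2 cup + 12 tbsp = 2.75 cup) × 3/2 × 127 g/cup ≈ 523.9 g
brown sugar: 50 g × 3/2 ÷ 28.35 g/oz ≈ 2.6 oz
chopped pecans: 275 g × 3/2 = 412.5 g
butter: 12 oz × 3/2 × 28.35 g/oz = 510.3 g

bread flour: 523.9 g; brown sugar: 2.6 oz; chopped pecans: 412.5 g; butter: 510.3 g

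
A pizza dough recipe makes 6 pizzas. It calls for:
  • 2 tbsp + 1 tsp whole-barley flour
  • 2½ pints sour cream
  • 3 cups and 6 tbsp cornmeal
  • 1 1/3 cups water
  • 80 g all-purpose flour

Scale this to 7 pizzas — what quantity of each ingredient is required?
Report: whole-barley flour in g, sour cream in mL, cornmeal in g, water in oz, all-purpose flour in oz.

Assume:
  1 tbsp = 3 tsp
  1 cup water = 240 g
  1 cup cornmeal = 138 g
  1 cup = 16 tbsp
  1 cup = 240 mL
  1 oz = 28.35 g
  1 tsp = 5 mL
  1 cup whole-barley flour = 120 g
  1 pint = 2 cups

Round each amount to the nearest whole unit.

Scaling factor: 7/6.
whole-barley flour: (2 tbsp + 1 tsp = 7/3 tbsp) × 7/6 ÷ 16 tbsp/cup × 120 g/cup ≈ 20 g
sour cream: 2.5 pint × 7/6 × 2 cup/pint × 240 mL/cup = 1400 mL
cornmeal: (3 cup + 6 tbsp = 3.375 cup) × 7/6 × 138 g/cup ≈ 543 g
water: 4/3 cup × 7/6 × 240 g/cup ÷ 28.35 g/oz ≈ 13 oz
all-purpose flour: 80 g × 7/6 ÷ 28.35 g/oz ≈ 3 oz

whole-barley flour: 20 g; sour cream: 1400 mL; cornmeal: 543 g; water: 13 oz; all-purpose flour: 3 oz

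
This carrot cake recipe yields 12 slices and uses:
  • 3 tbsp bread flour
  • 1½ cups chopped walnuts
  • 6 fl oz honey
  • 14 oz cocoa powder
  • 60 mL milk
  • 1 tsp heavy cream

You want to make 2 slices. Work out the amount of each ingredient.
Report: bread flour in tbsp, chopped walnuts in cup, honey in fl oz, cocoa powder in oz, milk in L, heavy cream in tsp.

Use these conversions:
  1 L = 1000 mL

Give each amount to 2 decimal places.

Scaling factor: 2/12 = 1/6.
bread flour: 3 tbsp × 1/6 = 0.50 tbsp
chopped walnuts: 1.5 cup × 1/6 = 0.25 cup
honey: 6 fl oz × 1/6 = 1.00 fl oz
cocoa powder: 14 oz × 1/6 ≈ 2.33 oz
milk: 60 mL × 1/6 ÷ 1000 mL/L = 0.01 L
heavy cream: 1 tsp × 1/6 ≈ 0.17 tsp

bread flour: 0.50 tbsp; chopped walnuts: 0.25 cup; honey: 1.00 fl oz; cocoa powder: 2.33 oz; milk: 0.01 L; heavy cream: 0.17 tsp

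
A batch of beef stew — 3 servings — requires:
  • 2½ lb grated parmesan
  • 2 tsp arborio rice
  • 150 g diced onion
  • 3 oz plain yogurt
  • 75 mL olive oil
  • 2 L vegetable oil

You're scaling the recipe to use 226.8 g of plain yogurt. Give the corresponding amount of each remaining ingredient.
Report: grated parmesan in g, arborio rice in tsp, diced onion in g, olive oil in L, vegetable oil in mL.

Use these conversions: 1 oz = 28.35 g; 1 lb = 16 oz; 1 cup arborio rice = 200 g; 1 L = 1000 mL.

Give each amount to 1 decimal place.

The original recipe has 85.05 g of plain yogurt, so the scaling factor is 226.8 ÷ 85.05 = 8/3.
grated parmesan: 2.5 lb × 8/3 × 16 oz/lb × 28.35 g/oz = 3024.0 g
arborio rice: 2 tsp × 8/3 ≈ 5.3 tsp
diced onion: 150 g × 8/3 = 400.0 g
olive oil: 75 mL × 8/3 ÷ 1000 mL/L = 0.2 L
vegetable oil: 2 L × 8/3 × 1000 mL/L ≈ 5333.3 mL

grated parmesan: 3024.0 g; arborio rice: 5.3 tsp; diced onion: 400.0 g; olive oil: 0.2 L; vegetable oil: 5333.3 mL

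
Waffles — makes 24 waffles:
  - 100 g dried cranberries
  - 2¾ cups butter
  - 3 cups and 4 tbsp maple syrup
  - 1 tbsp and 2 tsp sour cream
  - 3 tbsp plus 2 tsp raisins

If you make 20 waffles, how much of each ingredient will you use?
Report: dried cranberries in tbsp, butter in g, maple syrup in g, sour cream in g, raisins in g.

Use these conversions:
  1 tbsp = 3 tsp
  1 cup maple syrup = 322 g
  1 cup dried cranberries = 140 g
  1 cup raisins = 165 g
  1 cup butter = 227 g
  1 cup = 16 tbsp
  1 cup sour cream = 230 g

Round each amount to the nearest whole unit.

Scaling factor: 20/24 = 5/6.
dried cranberries: 100 g × 5/6 ÷ 140 g/cup × 16 tbsp/cup ≈ 10 tbsp
butter: 2.75 cup × 5/6 × 227 g/cup ≈ 520 g
maple syrup: (3 cup + 4 tbsp = 3.25 cup) × 5/6 × 322 g/cup ≈ 872 g
sour cream: (1 tbsp + 2 tsp = 5/3 tbsp) × 5/6 ÷ 16 tbsp/cup × 230 g/cup ≈ 20 g
raisins: (3 tbsp + 2 tsp = 11/3 tbsp) × 5/6 ÷ 16 tbsp/cup × 165 g/cup ≈ 32 g

dried cranberries: 10 tbsp; butter: 520 g; maple syrup: 872 g; sour cream: 20 g; raisins: 32 g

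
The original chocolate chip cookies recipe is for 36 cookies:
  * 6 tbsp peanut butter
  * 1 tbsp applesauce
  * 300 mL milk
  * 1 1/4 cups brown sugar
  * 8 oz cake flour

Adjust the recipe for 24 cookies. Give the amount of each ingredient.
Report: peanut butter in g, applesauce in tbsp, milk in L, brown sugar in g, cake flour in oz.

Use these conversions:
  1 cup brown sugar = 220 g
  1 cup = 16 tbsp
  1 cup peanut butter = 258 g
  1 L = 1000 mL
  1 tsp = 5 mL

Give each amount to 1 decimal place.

peanut butter: 64.5 g; applesauce: 0.7 tbsp; milk: 0.2 L; brown sugar: 183.3 g; cake flour: 5.3 oz

Scaling factor: 24/36 = 2/3.
peanut butter: 6 tbsp × 2/3 ÷ 16 tbsp/cup × 258 g/cup = 64.5 g
applesauce: 1 tbsp × 2/3 ≈ 0.7 tbsp
milk: 300 mL × 2/3 ÷ 1000 mL/L = 0.2 L
brown sugar: 1.25 cup × 2/3 × 220 g/cup ≈ 183.3 g
cake flour: 8 oz × 2/3 ≈ 5.3 oz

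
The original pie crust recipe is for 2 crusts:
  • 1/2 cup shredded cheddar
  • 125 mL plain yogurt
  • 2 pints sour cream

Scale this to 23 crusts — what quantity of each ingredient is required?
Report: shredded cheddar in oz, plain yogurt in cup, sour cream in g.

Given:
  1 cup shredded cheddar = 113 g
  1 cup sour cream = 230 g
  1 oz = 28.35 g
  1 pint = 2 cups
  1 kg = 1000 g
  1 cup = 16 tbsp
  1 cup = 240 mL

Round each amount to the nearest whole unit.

shredded cheddar: 23 oz; plain yogurt: 6 cup; sour cream: 10580 g

Scaling factor: 23/2 = 11.5.
shredded cheddar: 0.5 cup × 23/2 × 113 g/cup ÷ 28.35 g/oz ≈ 23 oz
plain yogurt: 125 mL × 23/2 ÷ 240 mL/cup ≈ 6 cup
sour cream: 2 pint × 23/2 × 2 cup/pint × 230 g/cup = 10580 g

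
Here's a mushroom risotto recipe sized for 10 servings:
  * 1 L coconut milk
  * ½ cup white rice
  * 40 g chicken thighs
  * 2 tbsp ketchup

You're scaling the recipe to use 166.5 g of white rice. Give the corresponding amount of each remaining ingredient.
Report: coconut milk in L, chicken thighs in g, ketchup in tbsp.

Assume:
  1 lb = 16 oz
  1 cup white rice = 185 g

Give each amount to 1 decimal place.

coconut milk: 1.8 L; chicken thighs: 72.0 g; ketchup: 3.6 tbsp

The original recipe has 92.5 g of white rice, so the scaling factor is 166.5 ÷ 92.5 = 9/5 = 1.8.
coconut milk: 1 L × 9/5 = 1.8 L
chicken thighs: 40 g × 9/5 = 72.0 g
ketchup: 2 tbsp × 9/5 = 3.6 tbsp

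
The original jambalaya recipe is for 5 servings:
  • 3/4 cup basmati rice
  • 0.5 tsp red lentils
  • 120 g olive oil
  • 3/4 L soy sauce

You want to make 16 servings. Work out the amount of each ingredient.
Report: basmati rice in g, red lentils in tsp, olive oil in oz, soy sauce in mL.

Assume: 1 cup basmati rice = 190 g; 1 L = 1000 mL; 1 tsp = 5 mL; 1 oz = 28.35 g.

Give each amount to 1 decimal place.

Scaling factor: 16/5 = 3.2.
basmati rice: 0.75 cup × 16/5 × 190 g/cup = 456.0 g
red lentils: 0.5 tsp × 16/5 = 1.6 tsp
olive oil: 120 g × 16/5 ÷ 28.35 g/oz ≈ 13.5 oz
soy sauce: 0.75 L × 16/5 × 1000 mL/L = 2400.0 mL

basmati rice: 456.0 g; red lentils: 1.6 tsp; olive oil: 13.5 oz; soy sauce: 2400.0 mL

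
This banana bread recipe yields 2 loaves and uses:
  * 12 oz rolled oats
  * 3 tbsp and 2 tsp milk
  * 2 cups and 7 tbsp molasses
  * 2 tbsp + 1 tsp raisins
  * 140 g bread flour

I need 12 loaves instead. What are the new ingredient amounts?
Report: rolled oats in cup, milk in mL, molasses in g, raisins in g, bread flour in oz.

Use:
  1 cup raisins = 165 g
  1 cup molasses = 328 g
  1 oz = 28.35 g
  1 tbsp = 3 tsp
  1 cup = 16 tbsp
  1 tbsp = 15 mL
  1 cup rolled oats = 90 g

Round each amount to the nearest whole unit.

rolled oats: 23 cup; milk: 330 mL; molasses: 4797 g; raisins: 144 g; bread flour: 30 oz

Scaling factor: 12/2 = 6.
rolled oats: 12 oz × 6 × 28.35 g/oz ÷ 90 g/cup ≈ 23 cup
milk: (3 tbsp + 2 tsp = 11/3 tbsp) × 6 × 15 mL/tbsp = 330 mL
molasses: (2 cup + 7 tbsp = 2.4375 cup) × 6 × 328 g/cup = 4797 g
raisins: (2 tbsp + 1 tsp = 7/3 tbsp) × 6 ÷ 16 tbsp/cup × 165 g/cup ≈ 144 g
bread flour: 140 g × 6 ÷ 28.35 g/oz ≈ 30 oz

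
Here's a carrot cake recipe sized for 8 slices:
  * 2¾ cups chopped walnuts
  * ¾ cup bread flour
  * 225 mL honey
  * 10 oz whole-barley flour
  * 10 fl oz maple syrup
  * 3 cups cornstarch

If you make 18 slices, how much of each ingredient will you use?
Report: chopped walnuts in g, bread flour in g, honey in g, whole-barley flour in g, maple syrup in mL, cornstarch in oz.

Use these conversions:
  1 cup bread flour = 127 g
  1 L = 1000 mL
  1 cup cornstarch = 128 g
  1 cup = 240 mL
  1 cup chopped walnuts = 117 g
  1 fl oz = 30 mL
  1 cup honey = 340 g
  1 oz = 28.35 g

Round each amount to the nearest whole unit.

Scaling factor: 18/8 = 9/4 = 2.25.
chopped walnuts: 2.75 cup × 9/4 × 117 g/cup ≈ 724 g
bread flour: 0.75 cup × 9/4 × 127 g/cup ≈ 214 g
honey: 225 mL × 9/4 ÷ 240 mL/cup × 340 g/cup ≈ 717 g
whole-barley flour: 10 oz × 9/4 × 28.35 g/oz ≈ 638 g
maple syrup: 10 fl oz × 9/4 × 30 mL/fl oz = 675 mL
cornstarch: 3 cup × 9/4 × 128 g/cup ÷ 28.35 g/oz ≈ 30 oz

chopped walnuts: 724 g; bread flour: 214 g; honey: 717 g; whole-barley flour: 638 g; maple syrup: 675 mL; cornstarch: 30 oz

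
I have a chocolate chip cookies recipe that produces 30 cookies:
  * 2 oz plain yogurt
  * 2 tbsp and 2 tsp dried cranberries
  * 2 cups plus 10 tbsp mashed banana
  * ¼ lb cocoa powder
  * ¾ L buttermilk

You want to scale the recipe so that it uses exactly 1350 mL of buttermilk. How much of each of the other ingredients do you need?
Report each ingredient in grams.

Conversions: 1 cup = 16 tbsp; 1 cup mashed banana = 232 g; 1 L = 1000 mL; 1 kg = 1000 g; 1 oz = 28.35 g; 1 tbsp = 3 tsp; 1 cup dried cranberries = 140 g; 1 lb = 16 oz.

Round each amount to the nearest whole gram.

plain yogurt: 102 g; dried cranberries: 42 g; mashed banana: 1096 g; cocoa powder: 204 g

The original recipe has 750 mL of buttermilk, so the scaling factor is 1350 ÷ 750 = 9/5 = 1.8.
plain yogurt: 2 oz × 9/5 × 28.35 g/oz ≈ 102 g
dried cranberries: (2 tbsp + 2 tsp = 8/3 tbsp) × 9/5 ÷ 16 tbsp/cup × 140 g/cup = 42 g
mashed banana: (2 cup + 10 tbsp = 2.625 cup) × 9/5 × 232 g/cup ≈ 1096 g
cocoa powder: 0.25 lb × 9/5 × 16 oz/lb × 28.35 g/oz ≈ 204 g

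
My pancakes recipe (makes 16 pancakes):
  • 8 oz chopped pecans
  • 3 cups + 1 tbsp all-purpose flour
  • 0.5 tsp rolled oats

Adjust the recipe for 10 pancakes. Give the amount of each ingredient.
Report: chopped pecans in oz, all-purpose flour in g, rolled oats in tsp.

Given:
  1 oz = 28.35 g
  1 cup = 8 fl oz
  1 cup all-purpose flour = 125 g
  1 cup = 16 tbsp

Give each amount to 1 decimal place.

Scaling factor: 10/16 = 5/8 = 0.625.
chopped pecans: 8 oz × 5/8 = 5.0 oz
all-purpose flour: (3 cup + 1 tbsp = 3.0625 cup) × 5/8 × 125 g/cup ≈ 239.3 g
rolled oats: 0.5 tsp × 5/8 ≈ 0.3 tsp

chopped pecans: 5.0 oz; all-purpose flour: 239.3 g; rolled oats: 0.3 tsp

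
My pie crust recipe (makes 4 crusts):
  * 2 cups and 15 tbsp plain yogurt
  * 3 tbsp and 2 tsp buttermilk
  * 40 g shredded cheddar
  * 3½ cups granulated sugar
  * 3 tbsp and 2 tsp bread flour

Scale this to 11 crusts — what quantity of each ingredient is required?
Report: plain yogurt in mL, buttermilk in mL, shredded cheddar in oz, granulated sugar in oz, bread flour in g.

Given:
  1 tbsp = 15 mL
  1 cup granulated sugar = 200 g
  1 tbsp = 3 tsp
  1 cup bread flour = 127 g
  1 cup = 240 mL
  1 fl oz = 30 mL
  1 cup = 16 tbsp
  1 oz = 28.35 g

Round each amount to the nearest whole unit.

plain yogurt: 1939 mL; buttermilk: 151 mL; shredded cheddar: 4 oz; granulated sugar: 68 oz; bread flour: 80 g

Scaling factor: 11/4 = 2.75.
plain yogurt: (2 cup + 15 tbsp = 2.9375 cup) × 11/4 × 240 mL/cup ≈ 1939 mL
buttermilk: (3 tbsp + 2 tsp = 11/3 tbsp) × 11/4 × 15 mL/tbsp ≈ 151 mL
shredded cheddar: 40 g × 11/4 ÷ 28.35 g/oz ≈ 4 oz
granulated sugar: 3.5 cup × 11/4 × 200 g/cup ÷ 28.35 g/oz ≈ 68 oz
bread flour: (3 tbsp + 2 tsp = 11/3 tbsp) × 11/4 ÷ 16 tbsp/cup × 127 g/cup ≈ 80 g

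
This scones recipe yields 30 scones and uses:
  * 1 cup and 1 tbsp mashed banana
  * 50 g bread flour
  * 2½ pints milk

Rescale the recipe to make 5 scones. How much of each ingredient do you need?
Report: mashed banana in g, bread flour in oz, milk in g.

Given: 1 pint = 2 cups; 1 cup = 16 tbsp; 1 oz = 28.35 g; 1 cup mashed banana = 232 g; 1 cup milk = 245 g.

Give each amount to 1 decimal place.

Scaling factor: 5/30 = 1/6.
mashed banana: (1 cup + 1 tbsp = 1.0625 cup) × 1/6 × 232 g/cup ≈ 41.1 g
bread flour: 50 g × 1/6 ÷ 28.35 g/oz ≈ 0.3 oz
milk: 2.5 pint × 1/6 × 2 cup/pint × 245 g/cup ≈ 204.2 g

mashed banana: 41.1 g; bread flour: 0.3 oz; milk: 204.2 g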